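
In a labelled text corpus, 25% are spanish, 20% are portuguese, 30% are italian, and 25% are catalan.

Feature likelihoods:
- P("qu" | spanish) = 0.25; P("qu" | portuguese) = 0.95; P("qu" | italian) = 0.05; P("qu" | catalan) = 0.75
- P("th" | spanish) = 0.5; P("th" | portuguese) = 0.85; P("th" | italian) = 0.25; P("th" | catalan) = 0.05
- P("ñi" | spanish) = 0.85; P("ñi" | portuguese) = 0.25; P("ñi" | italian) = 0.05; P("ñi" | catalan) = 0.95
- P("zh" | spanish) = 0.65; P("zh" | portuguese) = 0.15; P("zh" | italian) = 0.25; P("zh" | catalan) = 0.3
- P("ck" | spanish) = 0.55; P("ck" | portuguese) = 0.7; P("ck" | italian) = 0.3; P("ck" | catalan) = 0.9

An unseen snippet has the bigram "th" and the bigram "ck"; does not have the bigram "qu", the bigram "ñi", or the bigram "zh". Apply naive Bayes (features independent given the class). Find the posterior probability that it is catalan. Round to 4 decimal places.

0.0045

spanish: 0.25 × (1−0.25) × 0.5 × (1−0.85) × (1−0.65) × 0.55 = 0.00270703125
portuguese: 0.2 × (1−0.95) × 0.85 × (1−0.25) × (1−0.15) × 0.7 = 0.003793125
italian: 0.3 × (1−0.05) × 0.25 × (1−0.05) × (1−0.25) × 0.3 = 0.0152296875
catalan: 0.25 × (1−0.75) × 0.05 × (1−0.95) × (1−0.3) × 0.9 = 0.0000984375
P(catalan | x) = 0.0000984375 / 0.02182828125 ≈ 0.0045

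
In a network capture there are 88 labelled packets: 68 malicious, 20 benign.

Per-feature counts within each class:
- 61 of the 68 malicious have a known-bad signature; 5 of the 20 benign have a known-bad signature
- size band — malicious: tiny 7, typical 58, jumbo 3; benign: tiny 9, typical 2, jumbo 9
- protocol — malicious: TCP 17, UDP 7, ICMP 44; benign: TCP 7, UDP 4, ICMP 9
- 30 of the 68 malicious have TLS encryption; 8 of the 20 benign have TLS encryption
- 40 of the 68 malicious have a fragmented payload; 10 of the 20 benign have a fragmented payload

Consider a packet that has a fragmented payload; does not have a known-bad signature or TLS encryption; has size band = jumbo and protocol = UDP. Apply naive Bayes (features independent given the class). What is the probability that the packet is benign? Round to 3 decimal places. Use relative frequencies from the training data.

malicious: (68/88) × (7/68) × (3/68) × (7/68) × (38/68) × (40/68) ≈ 0.000118752
benign: (20/88) × (15/20) × (9/20) × (4/20) × (12/20) × (10/20) ≈ 0.00460227
P(benign | x) = 0.00460227 / 0.004721022 ≈ 0.975

0.975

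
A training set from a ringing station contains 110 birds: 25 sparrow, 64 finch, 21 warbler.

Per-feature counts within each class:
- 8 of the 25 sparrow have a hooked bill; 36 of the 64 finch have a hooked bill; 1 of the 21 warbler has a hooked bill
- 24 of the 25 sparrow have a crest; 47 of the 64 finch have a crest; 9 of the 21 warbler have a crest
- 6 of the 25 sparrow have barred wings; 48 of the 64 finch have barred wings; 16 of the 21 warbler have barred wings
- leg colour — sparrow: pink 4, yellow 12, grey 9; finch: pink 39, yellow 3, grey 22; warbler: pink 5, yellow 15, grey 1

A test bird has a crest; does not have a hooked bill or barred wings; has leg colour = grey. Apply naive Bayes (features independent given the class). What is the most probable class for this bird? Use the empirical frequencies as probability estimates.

sparrow

sparrow: (25/110) × (17/25) × (24/25) × (19/25) × (9/25) ≈ 0.0405923
finch: (64/110) × (28/64) × (47/64) × (16/64) × (22/64) = 0.016064453125
warbler: (21/110) × (20/21) × (9/21) × (5/21) × (1/21) ≈ 0.00088347
Highest score → sparrow.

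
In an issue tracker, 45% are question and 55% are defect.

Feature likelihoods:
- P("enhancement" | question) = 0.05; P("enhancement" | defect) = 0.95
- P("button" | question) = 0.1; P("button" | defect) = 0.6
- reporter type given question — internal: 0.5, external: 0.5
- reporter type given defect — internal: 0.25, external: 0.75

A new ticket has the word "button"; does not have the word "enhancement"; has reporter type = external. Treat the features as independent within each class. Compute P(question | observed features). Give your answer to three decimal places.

question: 0.45 × (1−0.05) × 0.1 × 0.5 = 0.021375
defect: 0.55 × (1−0.95) × 0.6 × 0.75 = 0.012375
P(question | x) = 0.021375 / 0.03375 ≈ 0.633

0.633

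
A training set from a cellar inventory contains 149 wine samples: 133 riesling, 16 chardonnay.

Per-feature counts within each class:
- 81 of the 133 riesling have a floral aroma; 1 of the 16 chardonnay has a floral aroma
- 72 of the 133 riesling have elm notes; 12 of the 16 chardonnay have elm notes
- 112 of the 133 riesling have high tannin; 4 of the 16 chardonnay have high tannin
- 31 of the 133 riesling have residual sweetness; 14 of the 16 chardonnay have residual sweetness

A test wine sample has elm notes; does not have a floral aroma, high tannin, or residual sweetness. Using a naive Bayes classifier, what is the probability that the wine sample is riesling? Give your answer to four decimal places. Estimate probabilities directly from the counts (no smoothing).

0.7637

riesling: (133/149) × (52/133) × (72/133) × (21/133) × (102/133) ≈ 0.0228778
chardonnay: (16/149) × (15/16) × (12/16) × (12/16) × (2/16) ≈ 0.00707844
P(riesling | x) = 0.0228778 / 0.02995624 ≈ 0.7637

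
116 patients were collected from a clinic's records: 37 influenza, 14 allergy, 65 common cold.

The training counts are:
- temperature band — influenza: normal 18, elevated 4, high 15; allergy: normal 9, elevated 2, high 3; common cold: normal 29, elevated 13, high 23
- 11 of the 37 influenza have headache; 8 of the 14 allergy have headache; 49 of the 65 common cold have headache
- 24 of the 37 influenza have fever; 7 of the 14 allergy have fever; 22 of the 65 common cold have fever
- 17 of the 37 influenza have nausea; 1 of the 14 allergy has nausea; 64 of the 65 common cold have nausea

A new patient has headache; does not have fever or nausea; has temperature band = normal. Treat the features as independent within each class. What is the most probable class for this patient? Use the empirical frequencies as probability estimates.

influenza: (37/116) × (18/37) × (11/37) × (13/37) × (20/37) ≈ 0.00876144
allergy: (14/116) × (9/14) × (8/14) × (7/14) × (13/14) ≈ 0.0205841
common cold: (65/116) × (29/65) × (49/65) × (43/65) × (1/65) ≈ 0.00191807
Highest score → allergy.

allergy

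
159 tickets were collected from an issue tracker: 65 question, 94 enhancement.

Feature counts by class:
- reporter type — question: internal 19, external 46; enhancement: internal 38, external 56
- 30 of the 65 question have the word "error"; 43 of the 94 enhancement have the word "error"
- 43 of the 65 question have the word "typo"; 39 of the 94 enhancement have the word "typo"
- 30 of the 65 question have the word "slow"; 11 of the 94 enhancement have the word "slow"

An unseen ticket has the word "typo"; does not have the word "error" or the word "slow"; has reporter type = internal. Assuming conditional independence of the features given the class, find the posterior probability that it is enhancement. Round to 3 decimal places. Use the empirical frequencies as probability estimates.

0.675

question: (65/159) × (19/65) × (35/65) × (43/65) × (35/65) ≈ 0.0229203
enhancement: (94/159) × (38/94) × (51/94) × (39/94) × (83/94) ≈ 0.0475024
P(enhancement | x) = 0.0475024 / 0.0704227 ≈ 0.675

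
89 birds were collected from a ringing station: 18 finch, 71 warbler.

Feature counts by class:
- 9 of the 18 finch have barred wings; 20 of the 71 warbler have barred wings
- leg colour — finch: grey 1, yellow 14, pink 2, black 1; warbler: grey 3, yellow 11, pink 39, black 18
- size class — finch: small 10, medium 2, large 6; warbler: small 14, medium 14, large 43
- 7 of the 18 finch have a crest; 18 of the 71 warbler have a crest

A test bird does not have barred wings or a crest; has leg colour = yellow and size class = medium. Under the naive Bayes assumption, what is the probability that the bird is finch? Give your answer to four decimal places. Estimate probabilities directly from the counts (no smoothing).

0.2901

finch: (18/89) × (9/18) × (14/18) × (2/18) × (11/18) ≈ 0.00534055
warbler: (71/89) × (51/71) × (11/71) × (14/71) × (53/71) ≈ 0.0130678
P(finch | x) = 0.00534055 / 0.01840835 ≈ 0.2901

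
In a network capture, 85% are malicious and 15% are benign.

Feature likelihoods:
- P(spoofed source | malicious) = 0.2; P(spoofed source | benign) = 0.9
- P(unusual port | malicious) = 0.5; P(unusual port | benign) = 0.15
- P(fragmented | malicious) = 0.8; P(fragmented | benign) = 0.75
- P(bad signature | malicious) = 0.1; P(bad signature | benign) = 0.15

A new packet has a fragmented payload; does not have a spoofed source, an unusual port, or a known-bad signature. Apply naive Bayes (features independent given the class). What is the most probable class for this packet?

malicious

malicious: 0.85 × (1−0.2) × (1−0.5) × 0.8 × (1−0.1) = 0.2448
benign: 0.15 × (1−0.9) × (1−0.15) × 0.75 × (1−0.15) = 0.008128125
Highest score → malicious.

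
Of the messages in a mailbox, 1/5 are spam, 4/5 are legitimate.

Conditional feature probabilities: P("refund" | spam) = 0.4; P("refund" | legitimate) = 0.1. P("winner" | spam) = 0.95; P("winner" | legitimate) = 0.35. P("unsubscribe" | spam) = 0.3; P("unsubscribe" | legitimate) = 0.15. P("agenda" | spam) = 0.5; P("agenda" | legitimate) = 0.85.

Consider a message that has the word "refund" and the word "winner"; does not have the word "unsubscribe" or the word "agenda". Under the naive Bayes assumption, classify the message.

spam

spam: 0.2 × 0.4 × 0.95 × (1−0.3) × (1−0.5) = 0.0266
legitimate: 0.8 × 0.1 × 0.35 × (1−0.15) × (1−0.85) = 0.00357
Highest score → spam.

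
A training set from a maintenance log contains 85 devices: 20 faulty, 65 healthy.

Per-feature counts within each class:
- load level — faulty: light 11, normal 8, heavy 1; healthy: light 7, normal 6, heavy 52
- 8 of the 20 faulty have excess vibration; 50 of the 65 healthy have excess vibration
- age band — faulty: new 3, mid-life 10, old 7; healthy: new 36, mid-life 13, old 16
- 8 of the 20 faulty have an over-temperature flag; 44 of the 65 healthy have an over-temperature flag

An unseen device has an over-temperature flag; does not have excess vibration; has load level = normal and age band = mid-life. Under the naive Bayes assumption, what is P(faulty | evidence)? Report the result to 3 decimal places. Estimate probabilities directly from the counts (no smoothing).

faulty: (20/85) × (8/20) × (12/20) × (10/20) × (8/20) ≈ 0.0112941
healthy: (65/85) × (6/65) × (15/65) × (13/65) × (44/65) ≈ 0.00220536
P(faulty | x) = 0.0112941 / 0.01349946 ≈ 0.837

0.837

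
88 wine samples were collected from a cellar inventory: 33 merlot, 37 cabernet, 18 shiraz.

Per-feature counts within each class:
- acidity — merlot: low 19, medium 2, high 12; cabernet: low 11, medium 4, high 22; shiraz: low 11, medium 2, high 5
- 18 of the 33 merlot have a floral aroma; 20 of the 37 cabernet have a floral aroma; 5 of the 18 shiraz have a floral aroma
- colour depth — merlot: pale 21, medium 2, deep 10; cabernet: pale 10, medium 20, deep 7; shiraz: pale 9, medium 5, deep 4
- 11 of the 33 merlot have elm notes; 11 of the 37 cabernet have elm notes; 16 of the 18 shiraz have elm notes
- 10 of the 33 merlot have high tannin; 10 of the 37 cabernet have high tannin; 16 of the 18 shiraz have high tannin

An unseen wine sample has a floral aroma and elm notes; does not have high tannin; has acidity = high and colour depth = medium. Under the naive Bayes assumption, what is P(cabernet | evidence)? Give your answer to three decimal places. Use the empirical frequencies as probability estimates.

0.915

merlot: (33/88) × (12/33) × (18/33) × (2/33) × (11/33) × (23/33) ≈ 0.00104729
cabernet: (37/88) × (22/37) × (20/37) × (20/37) × (11/37) × (27/37) ≈ 0.0158471
shiraz: (18/88) × (5/18) × (5/18) × (5/18) × (16/18) × (2/18) ≈ 0.000432999
P(cabernet | x) = 0.0158471 / 0.017327389 ≈ 0.915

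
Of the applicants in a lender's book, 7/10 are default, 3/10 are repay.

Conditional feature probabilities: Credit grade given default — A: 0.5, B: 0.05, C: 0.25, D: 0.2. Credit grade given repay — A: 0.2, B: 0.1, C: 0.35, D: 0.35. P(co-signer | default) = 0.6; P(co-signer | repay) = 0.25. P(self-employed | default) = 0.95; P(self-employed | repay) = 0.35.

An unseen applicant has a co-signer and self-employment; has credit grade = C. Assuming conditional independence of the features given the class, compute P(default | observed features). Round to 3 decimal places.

default: 0.7 × 0.25 × 0.6 × 0.95 = 0.09975
repay: 0.3 × 0.35 × 0.25 × 0.35 = 0.0091875
P(default | x) = 0.09975 / 0.1089375 ≈ 0.916

0.916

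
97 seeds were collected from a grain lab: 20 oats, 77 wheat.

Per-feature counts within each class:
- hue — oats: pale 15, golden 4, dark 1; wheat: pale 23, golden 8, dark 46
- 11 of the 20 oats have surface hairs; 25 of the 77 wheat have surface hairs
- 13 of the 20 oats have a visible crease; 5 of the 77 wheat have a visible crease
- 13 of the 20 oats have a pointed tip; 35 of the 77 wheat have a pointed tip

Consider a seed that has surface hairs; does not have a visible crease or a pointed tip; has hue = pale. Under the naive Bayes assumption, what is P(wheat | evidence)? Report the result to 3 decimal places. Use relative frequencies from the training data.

oats: (20/97) × (15/20) × (11/20) × (7/20) × (7/20) ≈ 0.0104188
wheat: (77/97) × (23/77) × (25/77) × (72/77) × (42/77) ≈ 0.039265
P(wheat | x) = 0.039265 / 0.0496838 ≈ 0.790

0.790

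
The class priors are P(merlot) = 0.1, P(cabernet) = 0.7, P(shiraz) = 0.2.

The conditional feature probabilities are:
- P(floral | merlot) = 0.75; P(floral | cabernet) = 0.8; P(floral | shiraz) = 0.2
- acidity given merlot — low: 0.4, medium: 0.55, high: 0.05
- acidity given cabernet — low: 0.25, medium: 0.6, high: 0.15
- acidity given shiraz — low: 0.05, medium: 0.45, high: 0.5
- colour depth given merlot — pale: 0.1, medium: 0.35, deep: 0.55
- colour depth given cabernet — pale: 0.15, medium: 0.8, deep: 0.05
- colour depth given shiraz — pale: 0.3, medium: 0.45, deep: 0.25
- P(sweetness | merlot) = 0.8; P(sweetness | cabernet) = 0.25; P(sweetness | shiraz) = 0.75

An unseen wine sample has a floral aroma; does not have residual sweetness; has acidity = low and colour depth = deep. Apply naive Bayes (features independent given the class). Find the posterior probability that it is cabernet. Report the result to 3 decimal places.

0.605

merlot: 0.1 × 0.75 × 0.4 × 0.55 × (1−0.8) = 0.0033
cabernet: 0.7 × 0.8 × 0.25 × 0.05 × (1−0.25) = 0.00525
shiraz: 0.2 × 0.2 × 0.05 × 0.25 × (1−0.75) = 0.000125
P(cabernet | x) = 0.00525 / 0.008675 ≈ 0.605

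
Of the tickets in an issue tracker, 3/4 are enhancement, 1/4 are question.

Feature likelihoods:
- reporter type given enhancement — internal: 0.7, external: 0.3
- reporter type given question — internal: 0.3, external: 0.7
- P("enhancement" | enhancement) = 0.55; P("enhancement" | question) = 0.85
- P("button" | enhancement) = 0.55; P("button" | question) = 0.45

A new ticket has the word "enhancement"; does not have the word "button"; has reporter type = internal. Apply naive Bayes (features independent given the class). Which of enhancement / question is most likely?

enhancement

enhancement: 0.75 × 0.7 × 0.55 × (1−0.55) = 0.1299375
question: 0.25 × 0.3 × 0.85 × (1−0.45) = 0.0350625
Highest score → enhancement.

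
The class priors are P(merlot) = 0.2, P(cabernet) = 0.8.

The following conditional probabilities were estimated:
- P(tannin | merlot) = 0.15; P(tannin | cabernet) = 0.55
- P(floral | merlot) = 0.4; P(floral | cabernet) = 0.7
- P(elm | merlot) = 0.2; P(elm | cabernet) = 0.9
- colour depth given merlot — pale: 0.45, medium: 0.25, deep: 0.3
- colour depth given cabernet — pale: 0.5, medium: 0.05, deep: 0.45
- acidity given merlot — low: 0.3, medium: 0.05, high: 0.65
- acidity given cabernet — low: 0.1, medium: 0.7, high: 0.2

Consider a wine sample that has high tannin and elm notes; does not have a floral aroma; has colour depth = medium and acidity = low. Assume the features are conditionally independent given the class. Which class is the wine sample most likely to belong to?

merlot: 0.2 × 0.15 × (1−0.4) × 0.2 × 0.25 × 0.3 = 0.00027
cabernet: 0.8 × 0.55 × (1−0.7) × 0.9 × 0.05 × 0.1 = 0.000594
Highest score → cabernet.

cabernet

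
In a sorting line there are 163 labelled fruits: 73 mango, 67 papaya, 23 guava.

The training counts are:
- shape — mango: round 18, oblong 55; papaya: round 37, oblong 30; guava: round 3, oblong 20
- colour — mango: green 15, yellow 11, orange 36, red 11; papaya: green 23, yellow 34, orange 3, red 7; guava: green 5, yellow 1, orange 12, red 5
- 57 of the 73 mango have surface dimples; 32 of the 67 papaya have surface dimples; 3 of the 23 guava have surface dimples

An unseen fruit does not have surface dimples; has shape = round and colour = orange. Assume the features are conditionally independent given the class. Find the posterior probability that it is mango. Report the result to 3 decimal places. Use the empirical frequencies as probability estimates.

mango: (73/163) × (18/73) × (36/73) × (16/73) ≈ 0.0119361
papaya: (67/163) × (37/67) × (3/67) × (35/67) ≈ 0.0053095
guava: (23/163) × (3/23) × (12/23) × (20/23) ≈ 0.00835005
P(mango | x) = 0.0119361 / 0.02559565 ≈ 0.466

0.466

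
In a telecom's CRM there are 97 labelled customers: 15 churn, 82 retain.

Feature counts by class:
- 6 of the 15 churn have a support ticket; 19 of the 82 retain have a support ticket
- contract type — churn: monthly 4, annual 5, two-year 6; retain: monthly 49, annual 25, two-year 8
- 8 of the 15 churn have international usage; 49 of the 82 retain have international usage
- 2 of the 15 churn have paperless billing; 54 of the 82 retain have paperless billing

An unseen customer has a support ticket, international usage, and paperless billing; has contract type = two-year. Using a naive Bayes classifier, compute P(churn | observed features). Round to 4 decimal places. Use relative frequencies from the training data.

0.1896

churn: (15/97) × (6/15) × (6/15) × (8/15) × (2/15) ≈ 0.00175945
retain: (82/97) × (19/82) × (8/82) × (49/82) × (54/82) ≈ 0.00752004
P(churn | x) = 0.00175945 / 0.00927949 ≈ 0.1896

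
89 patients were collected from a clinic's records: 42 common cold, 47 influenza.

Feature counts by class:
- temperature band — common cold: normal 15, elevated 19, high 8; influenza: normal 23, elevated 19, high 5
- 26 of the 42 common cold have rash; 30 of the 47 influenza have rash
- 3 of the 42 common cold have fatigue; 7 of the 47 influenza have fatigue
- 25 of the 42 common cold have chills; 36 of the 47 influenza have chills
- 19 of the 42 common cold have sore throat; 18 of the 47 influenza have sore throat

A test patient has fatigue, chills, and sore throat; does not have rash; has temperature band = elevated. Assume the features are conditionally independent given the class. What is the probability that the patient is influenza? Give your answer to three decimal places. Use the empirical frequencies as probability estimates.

0.683

common cold: (42/89) × (19/42) × (16/42) × (3/42) × (25/42) × (19/42) ≈ 0.00156423
influenza: (47/89) × (19/47) × (17/47) × (7/47) × (36/47) × (18/47) ≈ 0.0033736
P(influenza | x) = 0.0033736 / 0.00493783 ≈ 0.683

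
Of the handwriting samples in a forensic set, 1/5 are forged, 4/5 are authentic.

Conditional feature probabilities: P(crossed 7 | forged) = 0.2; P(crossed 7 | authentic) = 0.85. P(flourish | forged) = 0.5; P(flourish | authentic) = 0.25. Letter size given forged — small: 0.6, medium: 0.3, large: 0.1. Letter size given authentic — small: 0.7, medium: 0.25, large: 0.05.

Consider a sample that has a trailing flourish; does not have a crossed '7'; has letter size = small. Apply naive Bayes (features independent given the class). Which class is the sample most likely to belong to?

forged

forged: 0.2 × (1−0.2) × 0.5 × 0.6 = 0.048
authentic: 0.8 × (1−0.85) × 0.25 × 0.7 = 0.021
Highest score → forged.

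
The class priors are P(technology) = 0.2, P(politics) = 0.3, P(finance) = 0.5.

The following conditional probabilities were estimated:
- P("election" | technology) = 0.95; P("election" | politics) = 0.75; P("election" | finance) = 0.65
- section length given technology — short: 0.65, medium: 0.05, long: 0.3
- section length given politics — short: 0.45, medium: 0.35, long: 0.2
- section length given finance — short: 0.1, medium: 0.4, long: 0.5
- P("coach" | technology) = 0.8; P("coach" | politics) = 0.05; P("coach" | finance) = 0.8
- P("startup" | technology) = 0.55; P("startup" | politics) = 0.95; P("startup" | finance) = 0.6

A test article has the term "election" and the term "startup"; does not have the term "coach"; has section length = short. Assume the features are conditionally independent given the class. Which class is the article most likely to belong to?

politics

technology: 0.2 × 0.95 × 0.65 × (1−0.8) × 0.55 = 0.013585
politics: 0.3 × 0.75 × 0.45 × (1−0.05) × 0.95 = 0.091378125
finance: 0.5 × 0.65 × 0.1 × (1−0.8) × 0.6 = 0.0039
Highest score → politics.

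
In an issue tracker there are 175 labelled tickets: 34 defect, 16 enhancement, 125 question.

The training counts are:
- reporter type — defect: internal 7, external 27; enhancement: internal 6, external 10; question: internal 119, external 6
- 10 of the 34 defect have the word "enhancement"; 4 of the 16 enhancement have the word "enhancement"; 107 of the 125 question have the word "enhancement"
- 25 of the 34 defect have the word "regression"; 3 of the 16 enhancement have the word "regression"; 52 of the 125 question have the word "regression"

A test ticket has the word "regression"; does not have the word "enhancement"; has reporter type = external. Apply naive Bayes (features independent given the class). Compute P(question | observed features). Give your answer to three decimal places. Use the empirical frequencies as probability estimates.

0.023

defect: (34/175) × (27/34) × (24/34) × (25/34) ≈ 0.0800791
enhancement: (16/175) × (10/16) × (12/16) × (3/16) ≈ 0.00803571
question: (125/175) × (6/125) × (18/125) × (52/125) ≈ 0.00205385
P(question | x) = 0.00205385 / 0.09016866 ≈ 0.023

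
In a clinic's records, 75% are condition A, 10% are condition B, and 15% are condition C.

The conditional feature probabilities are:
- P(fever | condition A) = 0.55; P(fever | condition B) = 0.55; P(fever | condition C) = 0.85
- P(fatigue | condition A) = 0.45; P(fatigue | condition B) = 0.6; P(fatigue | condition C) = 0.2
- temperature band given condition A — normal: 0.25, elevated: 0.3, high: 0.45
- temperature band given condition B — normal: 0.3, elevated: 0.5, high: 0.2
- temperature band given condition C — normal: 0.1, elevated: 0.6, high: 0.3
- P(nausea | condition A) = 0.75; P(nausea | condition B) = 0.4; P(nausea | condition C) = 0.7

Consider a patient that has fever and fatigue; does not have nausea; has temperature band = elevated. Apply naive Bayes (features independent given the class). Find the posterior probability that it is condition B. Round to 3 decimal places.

0.348

condition A: 0.75 × 0.55 × 0.45 × 0.3 × (1−0.75) = 0.013921875
condition B: 0.1 × 0.55 × 0.6 × 0.5 × (1−0.4) = 0.0099
condition C: 0.15 × 0.85 × 0.2 × 0.6 × (1−0.7) = 0.00459
P(condition B | x) = 0.0099 / 0.028411875 ≈ 0.348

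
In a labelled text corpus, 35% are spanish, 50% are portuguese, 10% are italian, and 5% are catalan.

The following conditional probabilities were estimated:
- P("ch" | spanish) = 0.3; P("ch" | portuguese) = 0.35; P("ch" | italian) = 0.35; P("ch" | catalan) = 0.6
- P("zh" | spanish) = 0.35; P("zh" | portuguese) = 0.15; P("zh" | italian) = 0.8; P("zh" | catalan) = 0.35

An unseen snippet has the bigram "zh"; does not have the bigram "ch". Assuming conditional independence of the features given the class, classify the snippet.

spanish

spanish: 0.35 × (1−0.3) × 0.35 = 0.08575
portuguese: 0.5 × (1−0.35) × 0.15 = 0.04875
italian: 0.1 × (1−0.35) × 0.8 = 0.052
catalan: 0.05 × (1−0.6) × 0.35 = 0.007
Highest score → spanish.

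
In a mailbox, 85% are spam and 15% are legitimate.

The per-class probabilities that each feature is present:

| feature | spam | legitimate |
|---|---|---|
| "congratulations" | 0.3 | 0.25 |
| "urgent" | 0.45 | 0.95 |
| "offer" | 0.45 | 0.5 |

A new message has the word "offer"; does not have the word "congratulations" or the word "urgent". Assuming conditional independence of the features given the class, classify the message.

spam: 0.85 × (1−0.3) × (1−0.45) × 0.45 = 0.1472625
legitimate: 0.15 × (1−0.25) × (1−0.95) × 0.5 = 0.0028125
Highest score → spam.

spam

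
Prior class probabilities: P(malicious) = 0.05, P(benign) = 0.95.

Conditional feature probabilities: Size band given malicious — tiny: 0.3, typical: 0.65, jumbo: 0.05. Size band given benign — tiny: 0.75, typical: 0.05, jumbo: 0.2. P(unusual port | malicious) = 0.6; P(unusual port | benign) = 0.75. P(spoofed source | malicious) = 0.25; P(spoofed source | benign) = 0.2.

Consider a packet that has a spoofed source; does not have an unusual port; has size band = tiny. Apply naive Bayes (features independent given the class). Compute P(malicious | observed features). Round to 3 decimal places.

0.040

malicious: 0.05 × 0.3 × (1−0.6) × 0.25 = 0.0015
benign: 0.95 × 0.75 × (1−0.75) × 0.2 = 0.035625
P(malicious | x) = 0.0015 / 0.037125 ≈ 0.040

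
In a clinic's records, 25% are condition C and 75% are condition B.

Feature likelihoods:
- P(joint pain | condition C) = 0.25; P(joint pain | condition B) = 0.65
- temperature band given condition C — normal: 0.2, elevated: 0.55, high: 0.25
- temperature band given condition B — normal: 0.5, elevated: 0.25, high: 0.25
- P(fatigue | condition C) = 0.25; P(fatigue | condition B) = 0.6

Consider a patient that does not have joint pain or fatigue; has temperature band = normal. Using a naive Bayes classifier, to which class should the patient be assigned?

condition C: 0.25 × (1−0.25) × 0.2 × (1−0.25) = 0.028125
condition B: 0.75 × (1−0.65) × 0.5 × (1−0.6) = 0.0525
Highest score → condition B.

condition B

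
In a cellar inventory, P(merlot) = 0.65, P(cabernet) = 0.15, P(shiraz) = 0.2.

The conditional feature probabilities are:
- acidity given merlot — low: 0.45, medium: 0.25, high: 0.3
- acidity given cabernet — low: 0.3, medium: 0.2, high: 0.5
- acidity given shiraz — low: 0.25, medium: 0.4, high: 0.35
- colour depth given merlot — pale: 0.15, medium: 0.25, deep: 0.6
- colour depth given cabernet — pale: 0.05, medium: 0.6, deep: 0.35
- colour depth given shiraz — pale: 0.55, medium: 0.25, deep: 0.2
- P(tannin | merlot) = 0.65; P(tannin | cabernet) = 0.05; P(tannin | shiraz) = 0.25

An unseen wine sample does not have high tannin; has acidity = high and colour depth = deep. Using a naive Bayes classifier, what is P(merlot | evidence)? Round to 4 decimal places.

0.5361

merlot: 0.65 × 0.3 × 0.6 × (1−0.65) = 0.04095
cabernet: 0.15 × 0.5 × 0.35 × (1−0.05) = 0.0249375
shiraz: 0.2 × 0.35 × 0.2 × (1−0.25) = 0.0105
P(merlot | x) = 0.04095 / 0.0763875 ≈ 0.5361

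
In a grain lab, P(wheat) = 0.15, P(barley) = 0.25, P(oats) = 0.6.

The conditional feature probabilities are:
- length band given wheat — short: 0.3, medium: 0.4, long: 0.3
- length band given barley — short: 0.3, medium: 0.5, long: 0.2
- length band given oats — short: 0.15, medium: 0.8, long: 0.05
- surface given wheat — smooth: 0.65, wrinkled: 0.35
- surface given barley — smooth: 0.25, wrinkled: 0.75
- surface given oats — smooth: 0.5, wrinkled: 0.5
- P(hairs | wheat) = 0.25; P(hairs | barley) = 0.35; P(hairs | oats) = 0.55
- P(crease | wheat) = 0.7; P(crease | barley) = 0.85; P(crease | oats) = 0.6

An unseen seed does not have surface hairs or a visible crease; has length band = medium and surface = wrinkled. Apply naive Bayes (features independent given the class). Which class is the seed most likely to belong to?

wheat: 0.15 × 0.4 × 0.35 × (1−0.25) × (1−0.7) = 0.004725
barley: 0.25 × 0.5 × 0.75 × (1−0.35) × (1−0.85) = 0.009140625
oats: 0.6 × 0.8 × 0.5 × (1−0.55) × (1−0.6) = 0.0432
Highest score → oats.

oats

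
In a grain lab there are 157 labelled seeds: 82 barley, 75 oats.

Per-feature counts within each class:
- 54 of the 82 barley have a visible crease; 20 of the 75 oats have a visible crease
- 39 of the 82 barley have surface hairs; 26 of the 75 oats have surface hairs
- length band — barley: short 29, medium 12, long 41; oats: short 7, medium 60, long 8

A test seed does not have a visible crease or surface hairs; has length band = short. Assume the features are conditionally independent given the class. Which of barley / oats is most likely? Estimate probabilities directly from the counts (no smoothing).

barley: (82/157) × (28/82) × (43/82) × (29/82) ≈ 0.0330748
oats: (75/157) × (55/75) × (49/75) × (7/75) ≈ 0.0213616
Highest score → barley.

barley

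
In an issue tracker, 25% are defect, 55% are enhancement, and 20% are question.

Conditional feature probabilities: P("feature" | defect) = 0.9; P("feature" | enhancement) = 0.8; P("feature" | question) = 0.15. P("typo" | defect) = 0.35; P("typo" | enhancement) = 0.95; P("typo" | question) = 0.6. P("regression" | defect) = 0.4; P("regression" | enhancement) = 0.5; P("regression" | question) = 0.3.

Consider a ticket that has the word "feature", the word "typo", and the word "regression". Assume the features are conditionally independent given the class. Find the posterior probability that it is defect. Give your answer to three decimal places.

defect: 0.25 × 0.9 × 0.35 × 0.4 = 0.0315
enhancement: 0.55 × 0.8 × 0.95 × 0.5 = 0.209
question: 0.2 × 0.15 × 0.6 × 0.3 = 0.0054
P(defect | x) = 0.0315 / 0.2459 ≈ 0.128

0.128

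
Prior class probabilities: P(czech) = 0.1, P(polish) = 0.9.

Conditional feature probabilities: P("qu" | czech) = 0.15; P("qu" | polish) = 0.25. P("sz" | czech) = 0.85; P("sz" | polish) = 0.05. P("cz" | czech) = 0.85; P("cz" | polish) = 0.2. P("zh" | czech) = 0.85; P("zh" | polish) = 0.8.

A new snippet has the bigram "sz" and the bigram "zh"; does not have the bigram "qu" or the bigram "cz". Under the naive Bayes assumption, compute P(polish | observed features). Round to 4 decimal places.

0.7010

czech: 0.1 × (1−0.15) × 0.85 × (1−0.85) × 0.85 = 0.009211875
polish: 0.9 × (1−0.25) × 0.05 × (1−0.2) × 0.8 = 0.0216
P(polish | x) = 0.0216 / 0.030811875 ≈ 0.7010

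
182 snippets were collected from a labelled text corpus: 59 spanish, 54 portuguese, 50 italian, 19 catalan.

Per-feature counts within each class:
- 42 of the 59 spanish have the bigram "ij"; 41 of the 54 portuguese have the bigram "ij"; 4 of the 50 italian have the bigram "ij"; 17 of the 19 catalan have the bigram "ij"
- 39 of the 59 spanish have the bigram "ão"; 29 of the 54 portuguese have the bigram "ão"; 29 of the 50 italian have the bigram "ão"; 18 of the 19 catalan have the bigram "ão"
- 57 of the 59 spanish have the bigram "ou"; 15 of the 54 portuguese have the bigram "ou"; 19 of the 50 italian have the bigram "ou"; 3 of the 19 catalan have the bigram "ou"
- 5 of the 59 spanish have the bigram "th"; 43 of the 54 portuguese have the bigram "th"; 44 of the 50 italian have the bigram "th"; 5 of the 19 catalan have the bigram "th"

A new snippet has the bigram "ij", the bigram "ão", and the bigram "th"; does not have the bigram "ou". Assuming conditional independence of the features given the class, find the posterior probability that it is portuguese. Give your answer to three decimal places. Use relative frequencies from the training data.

spanish: (59/182) × (42/59) × (39/59) × (2/59) × (5/59) ≈ 0.000438214
portuguese: (54/182) × (41/54) × (29/54) × (39/54) × (43/54) ≈ 0.0695764
italian: (50/182) × (4/50) × (29/50) × (31/50) × (44/50) ≈ 0.0069549
catalan: (19/182) × (17/19) × (18/19) × (16/19) × (5/19) ≈ 0.0196101
P(portuguese | x) = 0.0695764 / 0.096579614 ≈ 0.720

0.720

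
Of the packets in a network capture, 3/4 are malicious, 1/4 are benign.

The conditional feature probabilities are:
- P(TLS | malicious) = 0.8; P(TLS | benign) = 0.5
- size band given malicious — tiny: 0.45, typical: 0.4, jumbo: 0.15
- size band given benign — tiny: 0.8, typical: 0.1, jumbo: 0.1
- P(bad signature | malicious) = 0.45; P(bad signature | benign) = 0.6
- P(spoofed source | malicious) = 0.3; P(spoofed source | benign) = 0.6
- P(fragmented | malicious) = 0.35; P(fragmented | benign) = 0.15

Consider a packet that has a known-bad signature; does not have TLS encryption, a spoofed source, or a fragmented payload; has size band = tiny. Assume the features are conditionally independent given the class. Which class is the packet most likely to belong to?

malicious: 0.75 × (1−0.8) × 0.45 × 0.45 × (1−0.3) × (1−0.35) = 0.013820625
benign: 0.25 × (1−0.5) × 0.8 × 0.6 × (1−0.6) × (1−0.15) = 0.0204
Highest score → benign.

benign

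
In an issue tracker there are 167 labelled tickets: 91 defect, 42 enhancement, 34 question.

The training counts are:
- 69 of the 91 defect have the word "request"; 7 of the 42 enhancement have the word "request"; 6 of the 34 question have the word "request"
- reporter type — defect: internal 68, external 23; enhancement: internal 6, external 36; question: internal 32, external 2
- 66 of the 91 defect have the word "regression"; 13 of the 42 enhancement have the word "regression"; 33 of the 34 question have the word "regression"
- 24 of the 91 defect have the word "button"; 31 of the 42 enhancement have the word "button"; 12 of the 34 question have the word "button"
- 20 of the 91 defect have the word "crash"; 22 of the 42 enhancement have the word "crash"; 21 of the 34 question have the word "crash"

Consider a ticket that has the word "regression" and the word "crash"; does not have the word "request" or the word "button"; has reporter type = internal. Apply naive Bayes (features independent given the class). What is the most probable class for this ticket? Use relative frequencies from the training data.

question

defect: (91/167) × (22/91) × (68/91) × (66/91) × (67/91) × (20/91) ≈ 0.0115531
enhancement: (42/167) × (35/42) × (6/42) × (13/42) × (11/42) × (22/42) ≈ 0.00127135
question: (34/167) × (28/34) × (32/34) × (33/34) × (22/34) × (21/34) ≈ 0.0612113
Highest score → question.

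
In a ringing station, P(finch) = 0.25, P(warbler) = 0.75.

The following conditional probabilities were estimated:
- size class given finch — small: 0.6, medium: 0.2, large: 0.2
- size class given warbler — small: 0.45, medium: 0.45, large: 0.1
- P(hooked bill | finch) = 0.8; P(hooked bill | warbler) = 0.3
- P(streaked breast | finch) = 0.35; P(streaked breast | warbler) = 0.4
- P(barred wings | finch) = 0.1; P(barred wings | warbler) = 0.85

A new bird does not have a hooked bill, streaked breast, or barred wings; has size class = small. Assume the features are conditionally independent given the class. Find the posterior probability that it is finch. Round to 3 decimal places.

finch: 0.25 × 0.6 × (1−0.8) × (1−0.35) × (1−0.1) = 0.01755
warbler: 0.75 × 0.45 × (1−0.3) × (1−0.4) × (1−0.85) = 0.0212625
P(finch | x) = 0.01755 / 0.0388125 ≈ 0.452

0.452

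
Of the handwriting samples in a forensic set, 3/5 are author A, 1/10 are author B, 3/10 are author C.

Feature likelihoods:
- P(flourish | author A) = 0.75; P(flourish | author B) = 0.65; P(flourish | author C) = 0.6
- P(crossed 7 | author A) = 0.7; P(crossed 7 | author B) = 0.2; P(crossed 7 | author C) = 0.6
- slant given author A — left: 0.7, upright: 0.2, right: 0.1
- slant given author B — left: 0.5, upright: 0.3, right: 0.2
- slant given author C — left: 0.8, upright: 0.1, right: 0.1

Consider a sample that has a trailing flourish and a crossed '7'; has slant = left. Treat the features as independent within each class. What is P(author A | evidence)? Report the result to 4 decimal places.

0.7036

author A: 0.6 × 0.75 × 0.7 × 0.7 = 0.2205
author B: 0.1 × 0.65 × 0.2 × 0.5 = 0.0065
author C: 0.3 × 0.6 × 0.6 × 0.8 = 0.0864
P(author A | x) = 0.2205 / 0.3134 ≈ 0.7036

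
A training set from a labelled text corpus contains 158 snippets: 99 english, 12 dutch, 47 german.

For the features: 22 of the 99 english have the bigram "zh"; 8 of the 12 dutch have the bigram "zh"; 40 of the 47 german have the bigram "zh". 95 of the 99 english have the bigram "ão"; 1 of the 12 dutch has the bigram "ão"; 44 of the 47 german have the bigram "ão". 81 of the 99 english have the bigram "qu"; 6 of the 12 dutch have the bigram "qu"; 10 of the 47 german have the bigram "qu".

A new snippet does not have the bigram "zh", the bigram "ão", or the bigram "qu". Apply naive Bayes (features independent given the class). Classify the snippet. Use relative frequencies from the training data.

dutch

english: (99/158) × (77/99) × (4/99) × (18/99) ≈ 0.0035801
dutch: (12/158) × (4/12) × (11/12) × (6/12) ≈ 0.0116034
german: (47/158) × (7/47) × (3/47) × (37/47) ≈ 0.00222622
Highest score → dutch.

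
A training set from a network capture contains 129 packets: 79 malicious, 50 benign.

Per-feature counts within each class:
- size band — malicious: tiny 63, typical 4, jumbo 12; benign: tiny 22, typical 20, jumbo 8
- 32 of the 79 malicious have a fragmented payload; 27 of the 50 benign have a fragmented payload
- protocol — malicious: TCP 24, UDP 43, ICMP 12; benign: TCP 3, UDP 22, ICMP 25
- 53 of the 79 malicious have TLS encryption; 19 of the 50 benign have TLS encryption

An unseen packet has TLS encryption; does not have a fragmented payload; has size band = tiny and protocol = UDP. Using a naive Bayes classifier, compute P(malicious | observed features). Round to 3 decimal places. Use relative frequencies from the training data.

0.890

malicious: (79/129) × (63/79) × (47/79) × (43/79) × (53/79) ≈ 0.106099
benign: (50/129) × (22/50) × (23/50) × (22/50) × (19/50) ≈ 0.0131168
P(malicious | x) = 0.106099 / 0.1192158 ≈ 0.890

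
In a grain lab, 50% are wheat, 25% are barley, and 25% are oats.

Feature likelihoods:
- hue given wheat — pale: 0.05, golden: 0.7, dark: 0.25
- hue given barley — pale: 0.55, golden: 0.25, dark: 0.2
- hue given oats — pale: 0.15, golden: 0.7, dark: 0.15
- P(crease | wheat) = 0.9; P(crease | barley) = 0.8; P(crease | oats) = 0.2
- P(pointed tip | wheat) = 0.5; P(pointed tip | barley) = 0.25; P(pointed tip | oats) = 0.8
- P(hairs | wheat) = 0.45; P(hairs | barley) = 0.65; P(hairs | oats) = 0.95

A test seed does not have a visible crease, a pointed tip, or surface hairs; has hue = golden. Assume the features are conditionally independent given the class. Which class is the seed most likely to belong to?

wheat: 0.5 × 0.7 × (1−0.9) × (1−0.5) × (1−0.45) = 0.009625
barley: 0.25 × 0.25 × (1−0.8) × (1−0.25) × (1−0.65) = 0.00328125
oats: 0.25 × 0.7 × (1−0.2) × (1−0.8) × (1−0.95) = 0.0014
Highest score → wheat.

wheat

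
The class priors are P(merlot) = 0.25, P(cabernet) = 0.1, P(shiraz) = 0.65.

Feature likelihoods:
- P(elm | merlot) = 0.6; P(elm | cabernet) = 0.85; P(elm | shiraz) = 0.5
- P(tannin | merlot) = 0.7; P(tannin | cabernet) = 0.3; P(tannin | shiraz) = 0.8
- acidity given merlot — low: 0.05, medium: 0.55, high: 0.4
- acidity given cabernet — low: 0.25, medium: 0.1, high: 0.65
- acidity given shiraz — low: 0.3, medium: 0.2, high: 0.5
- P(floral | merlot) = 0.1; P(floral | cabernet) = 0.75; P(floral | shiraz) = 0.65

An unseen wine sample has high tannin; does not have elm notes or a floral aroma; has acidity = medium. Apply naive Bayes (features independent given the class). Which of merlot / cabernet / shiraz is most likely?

merlot

merlot: 0.25 × (1−0.6) × 0.7 × 0.55 × (1−0.1) = 0.03465
cabernet: 0.1 × (1−0.85) × 0.3 × 0.1 × (1−0.75) = 0.0001125
shiraz: 0.65 × (1−0.5) × 0.8 × 0.2 × (1−0.65) = 0.0182
Highest score → merlot.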